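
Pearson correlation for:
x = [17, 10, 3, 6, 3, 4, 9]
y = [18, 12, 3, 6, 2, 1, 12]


n=7, Σx=52, Σy=54, Σxy=589, Σx²=540, Σy²=662
r = (7×589 - 52×54)/√((7×540 - 52²)(7×662 - 54²))
= 1315/√(1076×1718) = 1315/√1848568 ≈ 1315/1359.6205 ≈ 0.9672

r ≈ 0.9672


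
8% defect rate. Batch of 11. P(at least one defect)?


P(all good) = (23/25)^11 = 952809757913927/2384185791015625
P(≥1 defect) = 1431376033101698/2384185791015625

P = 1431376033101698/2384185791015625 ≈ 60.04%


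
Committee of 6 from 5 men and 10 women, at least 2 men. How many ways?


Count by #men:
  2M,4W: C(5,2)×C(10,4)=2100
  3M,3W: C(5,3)×C(10,3)=1200
  4M,2W: C(5,4)×C(10,2)=225
  5M,1W: C(5,5)×C(10,1)=10
Total = 3535

3535


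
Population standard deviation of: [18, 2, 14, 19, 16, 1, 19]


Mean = 89/7
  (18-89/7)²=1369/49
  (2-89/7)²=5625/49
  (14-89/7)²=81/49
  (19-89/7)²=1936/49
  (16-89/7)²=529/49
  (1-89/7)²=6724/49
  (19-89/7)²=1936/49
Σ(x-μ)² = 2600/7
σ² = (2600/7)/7 = 2600/49

σ = √(2600/49) ≈ 7.2843


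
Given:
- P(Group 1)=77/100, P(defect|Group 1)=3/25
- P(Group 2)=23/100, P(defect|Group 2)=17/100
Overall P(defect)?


P(B) = Σ P(B|Aᵢ)×P(Aᵢ)
  3/25×77/100 = 231/2500
  17/100×23/100 = 391/10000
Sum = 263/2000

P(defect) = 263/2000 ≈ 13.15%


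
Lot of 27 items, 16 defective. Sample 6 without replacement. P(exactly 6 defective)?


Hypergeometric: C(16,6)×C(11,0)/C(27,6)
= 8008×1/296010 = 28/1035

P(X=6) = 28/1035 ≈ 2.71%


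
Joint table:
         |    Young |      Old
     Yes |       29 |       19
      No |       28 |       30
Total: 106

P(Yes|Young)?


P(Yes|Young) = 29/(29+28) = 29/57

P = 29/57 ≈ 50.88%


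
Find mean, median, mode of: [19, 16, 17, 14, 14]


Sorted: [14, 14, 16, 17, 19]
Mean = 80/5 = 16
Median = 16
Freq: {19: 1, 16: 1, 17: 1, 14: 2}
Mode: [14]

Mean=16, Median=16, Mode=14


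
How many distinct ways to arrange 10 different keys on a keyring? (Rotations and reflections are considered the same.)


Free circular arrangements: rotations and reflections both identified.
(n-1)!/2 = 9!/2 = 362880/2 = 181440

181440


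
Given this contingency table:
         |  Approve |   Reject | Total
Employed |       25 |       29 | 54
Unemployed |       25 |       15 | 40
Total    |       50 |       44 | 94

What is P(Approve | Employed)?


P(Approve | Employed) = 25/(25+29) = 25/54

P(Approve|Employed) = 25/54 ≈ 46.30%


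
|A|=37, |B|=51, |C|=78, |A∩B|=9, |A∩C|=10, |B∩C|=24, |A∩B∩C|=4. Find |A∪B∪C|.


|A∪B∪C| = 37+51+78-9-10-24+4 = 127

|A∪B∪C| = 127


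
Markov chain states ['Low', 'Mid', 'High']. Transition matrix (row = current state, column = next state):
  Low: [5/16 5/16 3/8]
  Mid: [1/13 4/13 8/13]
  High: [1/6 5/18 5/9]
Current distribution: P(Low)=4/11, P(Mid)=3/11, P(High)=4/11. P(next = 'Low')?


P(next=Low) = Σᵢ P(now=i)×P(i→Low)
= 4/11×5/16 + 3/11×1/13 + 4/11×1/6
= 5/44 + 3/143 + 2/33 = 335/1716

P = 335/1716 ≈ 0.1952


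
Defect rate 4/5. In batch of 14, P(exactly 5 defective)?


Binomial: P(X=5) = C(14,5)×p^5×(1-p)^9
= 2002 × 1024/3125 × 1/1953125 = 2050048/6103515625

P(X=5) = 2050048/6103515625 ≈ 0.03%


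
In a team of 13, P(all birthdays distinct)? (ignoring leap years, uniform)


P(all different) = Π(365-i)/365 for i=0..12
= (365/365)×(364/365)×...×(353/365)
= 0.805590

P ≈ 0.8056 ≈ 80.56%


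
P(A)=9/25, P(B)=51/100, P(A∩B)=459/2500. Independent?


P(A)×P(B) = 459/2500
P(A∩B) = 459/2500
Equal ✓ → Independent

Yes, independent


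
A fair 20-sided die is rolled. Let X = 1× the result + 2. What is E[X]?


E[die] = (1+20)/2 = 21/2
E[X] = 1×21/2 + 2 = 25/2

E[X] = 25/2


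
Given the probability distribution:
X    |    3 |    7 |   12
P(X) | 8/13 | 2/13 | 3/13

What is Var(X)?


E[X] = 74/13
E[X²] = 602/13
Var(X) = E[X²] - (E[X])² = 602/13 - 5476/169 = 2350/169

Var(X) = 2350/169 ≈ 13.9053


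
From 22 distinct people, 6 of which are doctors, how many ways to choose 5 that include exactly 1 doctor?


Choose 1 of the 6 doctors and 4 of the other 16 people:
C(6,1)×C(16,4) = 6×1820 = 10920

10920


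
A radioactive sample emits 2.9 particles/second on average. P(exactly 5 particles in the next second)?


Poisson(λ=2.9): P(X=5) = e^(-λ)×λ^k/k!
= e^(-2.9) × 2.9^5 / 5!
≈ 0.05502322006 × 205.11149 / 120 ≈ 0.094049

P(X=5) ≈ 0.094049 ≈ 9.40%


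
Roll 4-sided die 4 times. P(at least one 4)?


P(no 4)^4 = (3/4)^4 = 81/256
P(≥1) = 1 - 81/256 = 175/256

P = 175/256 ≈ 68.36%


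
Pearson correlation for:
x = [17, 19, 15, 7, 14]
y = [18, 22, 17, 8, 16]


n=5, Σx=72, Σy=81, Σxy=1259, Σx²=1120, Σy²=1417
r = (5×1259 - 72×81)/√((5×1120 - 72²)(5×1417 - 81²))
= 463/√(416×524) = 463/√217984 ≈ 463/466.8876 ≈ 0.9917

r ≈ 0.9917


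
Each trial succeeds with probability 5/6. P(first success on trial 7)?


Geometric: P(X=7) = (1-p)^(k-1)×p = (1/6)^6×5/6 = 5/279936

P(X=7) = 5/279936 ≈ 0.00%


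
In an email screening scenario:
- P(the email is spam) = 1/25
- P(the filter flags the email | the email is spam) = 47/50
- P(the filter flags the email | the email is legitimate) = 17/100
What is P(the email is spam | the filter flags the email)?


Using Bayes' theorem:
P(A|B) = P(B|A)·P(A) / P(B)

P(the filter flags the email) = 47/50 × 1/25 + 17/100 × 24/25
= 47/1250 + 102/625 = 251/1250

P(the email is spam|the filter flags the email) = (47/1250) / (251/1250) = 47/251

P(the email is spam|the filter flags the email) = 47/251 ≈ 18.73%


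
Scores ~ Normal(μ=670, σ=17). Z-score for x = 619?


z = (x - μ)/σ = (619 - 670)/17 = -3.0

z = -3.0


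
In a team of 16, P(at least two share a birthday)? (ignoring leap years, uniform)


P(all different) = Π(365-i)/365 for i=0..15
= 0.716396
P(match) = 1 - 0.716396 = 0.283604

P ≈ 0.2836 ≈ 28.36%


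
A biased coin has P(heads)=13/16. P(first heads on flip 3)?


Geometric: P(X=3) = (1-p)^(k-1)×p = (3/16)^2×13/16 = 117/4096

P(X=3) = 117/4096 ≈ 2.86%


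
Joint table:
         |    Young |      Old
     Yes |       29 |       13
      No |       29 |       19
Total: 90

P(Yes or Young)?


P(Yes∨Young) = P(Yes) + P(Young) - P(Yes∧Young)
= (42 + 58 - 29)/90 = 71/90

P = 71/90 ≈ 78.89%


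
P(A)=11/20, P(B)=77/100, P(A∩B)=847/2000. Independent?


P(A)×P(B) = 847/2000
P(A∩B) = 847/2000
Equal ✓ → Independent

Yes, independent


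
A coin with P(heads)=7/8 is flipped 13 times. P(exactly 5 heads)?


Binomial: P(X=5) = C(13,5)×p^5×(1-p)^8
= 1287 × 16807/32768 × 1/16777216 = 21630609/549755813888

P(X=5) = 21630609/549755813888 ≈ 0.00%


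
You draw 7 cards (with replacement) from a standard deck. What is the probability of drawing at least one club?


P(not a club) = 39/52 = 3/4
P(none in 7 draws) = (3/4)^7 = 2187/16384
P(≥1 club) = 1 - 2187/16384 = 14197/16384

P = 14197/16384 ≈ 86.65%


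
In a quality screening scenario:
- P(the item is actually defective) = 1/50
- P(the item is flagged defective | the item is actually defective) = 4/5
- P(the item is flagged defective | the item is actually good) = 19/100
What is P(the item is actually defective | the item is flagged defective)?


Using Bayes' theorem:
P(A|B) = P(B|A)·P(A) / P(B)

P(the item is flagged defective) = 4/5 × 1/50 + 19/100 × 49/50
= 2/125 + 931/5000 = 1011/5000

P(the item is actually defective|the item is flagged defective) = (2/125) / (1011/5000) = 80/1011

P(the item is actually defective|the item is flagged defective) = 80/1011 ≈ 7.91%


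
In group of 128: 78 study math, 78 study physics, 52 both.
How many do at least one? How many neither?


|A∪B| = 78+78-52 = 104
Neither = 128-104 = 24

At least one: 104; Neither: 24


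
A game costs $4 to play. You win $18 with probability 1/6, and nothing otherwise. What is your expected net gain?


E[gain] = (18-4)×1/6 + (-4)×5/6
= 7/3 - 10/3 = -1

Expected net gain = $-1 ≈ $-1.00


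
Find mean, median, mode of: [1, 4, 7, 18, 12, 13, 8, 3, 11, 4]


Sorted: [1, 3, 4, 4, 7, 8, 11, 12, 13, 18]
Mean = 81/10
Median = 15/2
Freq: {1: 1, 4: 2, 7: 1, 18: 1, 12: 1, 13: 1, 8: 1, 3: 1, 11: 1}
Mode: [4]

Mean=81/10, Median=15/2, Mode=4


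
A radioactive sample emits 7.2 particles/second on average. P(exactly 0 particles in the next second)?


Poisson(λ=7.2): P(X=0) = e^(-λ)×λ^k/k!
= e^(-7.2) × 7.2^0 / 0!
≈ 0.0007465858084 × 1 / 1 ≈ 0.000747

P(X=0) ≈ 0.000747 ≈ 0.07%


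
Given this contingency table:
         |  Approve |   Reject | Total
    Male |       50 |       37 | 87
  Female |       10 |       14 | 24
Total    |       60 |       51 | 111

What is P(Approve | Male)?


P(Approve | Male) = 50/(50+37) = 50/87

P(Approve|Male) = 50/87 ≈ 57.47%


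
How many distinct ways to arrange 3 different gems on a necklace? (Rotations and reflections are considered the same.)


Free circular arrangements: rotations and reflections both identified.
(n-1)!/2 = 2!/2 = 2/2 = 1

1


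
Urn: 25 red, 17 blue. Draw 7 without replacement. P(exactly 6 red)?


Hypergeometric: C(25,6)×C(17,1)/C(42,7)
= 177100×17/26978328 = 752675/6744582

P(X=6) = 752675/6744582 ≈ 11.16%


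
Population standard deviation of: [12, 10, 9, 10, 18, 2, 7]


Mean = 68/7
  (12-68/7)²=256/49
  (10-68/7)²=4/49
  (9-68/7)²=25/49
  (10-68/7)²=4/49
  (18-68/7)²=3364/49
  (2-68/7)²=2916/49
  (7-68/7)²=361/49
Σ(x-μ)² = 990/7
σ² = (990/7)/7 = 990/49

σ = √(990/49) ≈ 4.4949


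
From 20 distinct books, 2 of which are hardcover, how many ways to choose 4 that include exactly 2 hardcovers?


Choose 2 of the 2 hardcovers and 2 of the other 18 books:
C(2,2)×C(18,2) = 1×153 = 153

153


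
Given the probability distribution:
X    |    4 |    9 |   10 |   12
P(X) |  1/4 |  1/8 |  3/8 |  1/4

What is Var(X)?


E[X] = 71/8
E[X²] = 701/8
Var(X) = E[X²] - (E[X])² = 701/8 - 5041/64 = 567/64

Var(X) = 567/64 ≈ 8.8594


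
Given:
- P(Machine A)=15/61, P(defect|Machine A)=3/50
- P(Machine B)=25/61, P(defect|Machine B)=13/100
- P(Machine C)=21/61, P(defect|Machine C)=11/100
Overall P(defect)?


P(B) = Σ P(B|Aᵢ)×P(Aᵢ)
  3/50×15/61 = 9/610
  13/100×25/61 = 13/244
  11/100×21/61 = 231/6100
Sum = 323/3050

P(defect) = 323/3050 ≈ 10.59%


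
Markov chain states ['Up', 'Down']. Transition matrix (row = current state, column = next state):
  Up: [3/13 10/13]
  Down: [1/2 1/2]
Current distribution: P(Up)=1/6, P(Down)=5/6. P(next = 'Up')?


P(next=Up) = Σᵢ P(now=i)×P(i→Up)
= 1/6×3/13 + 5/6×1/2
= 1/26 + 5/12 = 71/156

P = 71/156 ≈ 0.4551


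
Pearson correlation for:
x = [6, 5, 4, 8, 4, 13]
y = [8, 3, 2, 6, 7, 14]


n=6, Σx=40, Σy=40, Σxy=329, Σx²=326, Σy²=358
r = (6×329 - 40×40)/√((6×326 - 40²)(6×358 - 40²))
= 374/√(356×548) = 374/√195088 ≈ 374/441.6877 ≈ 0.8468

r ≈ 0.8468


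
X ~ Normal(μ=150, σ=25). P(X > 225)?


z = (225-150)/25 = 3.0
P(X > 225) = 1 - P(Z ≤ 3.0) = 1 - 0.9987 = 0.0013

P(X > 225) ≈ 0.0013


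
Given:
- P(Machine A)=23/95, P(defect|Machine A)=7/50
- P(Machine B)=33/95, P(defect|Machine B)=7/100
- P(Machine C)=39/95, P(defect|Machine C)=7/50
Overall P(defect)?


P(B) = Σ P(B|Aᵢ)×P(Aᵢ)
  7/50×23/95 = 161/4750
  7/100×33/95 = 231/9500
  7/50×39/95 = 273/4750
Sum = 1099/9500

P(defect) = 1099/9500 ≈ 11.57%


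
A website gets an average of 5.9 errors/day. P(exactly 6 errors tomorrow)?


Poisson(λ=5.9): P(X=6) = e^(-λ)×λ^k/k!
= e^(-5.9) × 5.9^6 / 6!
≈ 0.002739444819 × 42180.533641 / 720 ≈ 0.160488

P(X=6) ≈ 0.160488 ≈ 16.05%


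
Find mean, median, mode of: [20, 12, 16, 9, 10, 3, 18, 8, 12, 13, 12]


Sorted: [3, 8, 9, 10, 12, 12, 12, 13, 16, 18, 20]
Mean = 133/11
Median = 12
Freq: {20: 1, 12: 3, 16: 1, 9: 1, 10: 1, 3: 1, 18: 1, 8: 1, 13: 1}
Mode: [12]

Mean=133/11, Median=12, Mode=12


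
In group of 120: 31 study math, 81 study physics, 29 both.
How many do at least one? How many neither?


|A∪B| = 31+81-29 = 83
Neither = 120-83 = 37

At least one: 83; Neither: 37


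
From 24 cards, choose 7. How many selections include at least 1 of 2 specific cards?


Complement: C(24,7) - C(22,7) = 346104 - 170544 = 175560

175560


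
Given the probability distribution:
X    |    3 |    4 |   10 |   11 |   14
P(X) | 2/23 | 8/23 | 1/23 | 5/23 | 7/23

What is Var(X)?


E[X] = 201/23
E[X²] = 2223/23
Var(X) = E[X²] - (E[X])² = 2223/23 - 40401/529 = 10728/529

Var(X) = 10728/529 ≈ 20.2798


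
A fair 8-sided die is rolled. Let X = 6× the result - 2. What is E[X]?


E[die] = (1+8)/2 = 9/2
E[X] = 6×9/2 - 2 = 25

E[X] = 25


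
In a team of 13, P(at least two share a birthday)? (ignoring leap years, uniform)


P(all different) = Π(365-i)/365 for i=0..12
= 0.805590
P(match) = 1 - 0.805590 = 0.194410

P ≈ 0.1944 ≈ 19.44%


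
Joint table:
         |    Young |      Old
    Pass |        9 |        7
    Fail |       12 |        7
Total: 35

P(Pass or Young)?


P(Pass∨Young) = P(Pass) + P(Young) - P(Pass∧Young)
= (16 + 21 - 9)/35 = 28/35 = 4/5

P = 4/5 ≈ 80.00%


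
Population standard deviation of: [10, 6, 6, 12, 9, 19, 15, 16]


Mean = 93/8
  (10-93/8)²=169/64
  (6-93/8)²=2025/64
  (6-93/8)²=2025/64
  (12-93/8)²=9/64
  (9-93/8)²=441/64
  (19-93/8)²=3481/64
  (15-93/8)²=729/64
  (16-93/8)²=1225/64
Σ(x-μ)² = 1263/8
σ² = (1263/8)/8 = 1263/64

σ = √(1263/64) ≈ 4.4423


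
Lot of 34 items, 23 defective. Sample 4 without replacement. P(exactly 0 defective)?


Hypergeometric: C(23,0)×C(11,4)/C(34,4)
= 1×330/46376 = 15/2108

P(X=0) = 15/2108 ≈ 0.71%


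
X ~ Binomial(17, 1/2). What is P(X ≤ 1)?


P(X ≤ 1) = Σ P(X=i) for i=0..1
P(X=0) = 1/131072
P(X=1) = 17/131072
Sum = 9/65536

P(X ≤ 1) = 9/65536 ≈ 0.01%


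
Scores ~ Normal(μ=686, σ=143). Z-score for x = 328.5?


z = (x - μ)/σ = (328.5 - 686)/143 = -2.5

z = -2.5


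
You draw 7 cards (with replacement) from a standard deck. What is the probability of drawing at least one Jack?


P(not a Jack) = 48/52 = 12/13
P(none in 7 draws) = (12/13)^7 = 35831808/62748517
P(≥1 Jack) = 1 - 35831808/62748517 = 26916709/62748517

P = 26916709/62748517 ≈ 42.90%


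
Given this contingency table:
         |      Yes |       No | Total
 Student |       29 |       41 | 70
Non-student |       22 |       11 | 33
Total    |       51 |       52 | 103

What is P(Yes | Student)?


P(Yes | Student) = 29/(29+41) = 29/70

P(Yes|Student) = 29/70 ≈ 41.43%


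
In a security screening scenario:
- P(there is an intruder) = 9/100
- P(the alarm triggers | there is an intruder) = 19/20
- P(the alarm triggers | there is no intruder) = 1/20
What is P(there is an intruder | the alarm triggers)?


Using Bayes' theorem:
P(A|B) = P(B|A)·P(A) / P(B)

P(the alarm triggers) = 19/20 × 9/100 + 1/20 × 91/100
= 171/2000 + 91/2000 = 131/1000

P(there is an intruder|the alarm triggers) = (171/2000) / (131/1000) = 171/262

P(there is an intruder|the alarm triggers) = 171/262 ≈ 65.27%


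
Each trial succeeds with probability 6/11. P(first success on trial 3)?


Geometric: P(X=3) = (1-p)^(k-1)×p = (5/11)^2×6/11 = 150/1331

P(X=3) = 150/1331 ≈ 11.27%


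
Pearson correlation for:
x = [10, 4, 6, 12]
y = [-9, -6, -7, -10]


n=4, Σx=32, Σy=-32, Σxy=-276, Σx²=296, Σy²=266
r = (4×(-276) - 32×(-32))/√((4×296 - 32²)(4×266 - (-32)²))
= -80/√(160×40) = -80/√6400 ≈ -80/80.0000 ≈ -1.0000

r ≈ -1.0000


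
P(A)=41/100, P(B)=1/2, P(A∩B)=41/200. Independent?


P(A)×P(B) = 41/200
P(A∩B) = 41/200
Equal ✓ → Independent

Yes, independent


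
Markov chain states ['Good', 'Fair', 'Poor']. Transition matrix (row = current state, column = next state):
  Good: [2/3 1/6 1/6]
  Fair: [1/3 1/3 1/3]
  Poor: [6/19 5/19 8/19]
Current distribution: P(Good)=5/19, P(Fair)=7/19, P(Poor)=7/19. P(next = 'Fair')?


P(next=Fair) = Σᵢ P(now=i)×P(i→Fair)
= 5/19×1/6 + 7/19×1/3 + 7/19×5/19
= 5/114 + 7/57 + 35/361 = 571/2166

P = 571/2166 ≈ 0.2636


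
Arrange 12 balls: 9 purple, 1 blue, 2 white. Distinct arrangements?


12!/(9!×1!×2!) = 660

660


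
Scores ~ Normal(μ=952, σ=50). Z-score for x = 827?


z = (x - μ)/σ = (827 - 952)/50 = -2.5

z = -2.5


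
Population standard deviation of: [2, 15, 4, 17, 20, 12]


Mean = 70/6 = 35/3
  (2-35/3)²=841/9
  (15-35/3)²=100/9
  (4-35/3)²=529/9
  (17-35/3)²=256/9
  (20-35/3)²=625/9
  (12-35/3)²=1/9
Σ(x-μ)² = 784/3
σ² = (784/3)/6 = 392/9

σ = √(392/9) ≈ 6.5997


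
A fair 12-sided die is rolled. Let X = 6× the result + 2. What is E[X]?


E[die] = (1+12)/2 = 13/2
E[X] = 6×13/2 + 2 = 41

E[X] = 41


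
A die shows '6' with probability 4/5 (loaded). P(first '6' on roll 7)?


Geometric: P(X=7) = (1-p)^(k-1)×p = (1/5)^6×4/5 = 4/78125

P(X=7) = 4/78125 ≈ 0.01%


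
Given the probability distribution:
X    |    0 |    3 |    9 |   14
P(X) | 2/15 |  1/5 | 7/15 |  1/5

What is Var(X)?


E[X] = 38/5
E[X²] = 394/5
Var(X) = E[X²] - (E[X])² = 394/5 - 1444/25 = 526/25

Var(X) = 526/25 ≈ 21.0400


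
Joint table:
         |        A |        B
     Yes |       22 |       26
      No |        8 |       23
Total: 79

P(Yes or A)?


P(Yes∨A) = P(Yes) + P(A) - P(Yes∧A)
= (48 + 30 - 22)/79 = 56/79

P = 56/79 ≈ 70.89%


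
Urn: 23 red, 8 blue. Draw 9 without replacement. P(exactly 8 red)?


Hypergeometric: C(23,8)×C(8,1)/C(31,9)
= 490314×8/20160075 = 56848/292175

P(X=8) = 56848/292175 ≈ 19.46%


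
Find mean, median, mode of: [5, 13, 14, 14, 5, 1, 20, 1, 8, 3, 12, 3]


Sorted: [1, 1, 3, 3, 5, 5, 8, 12, 13, 14, 14, 20]
Mean = 99/12 = 33/4
Median = 13/2
Freq: {5: 2, 13: 1, 14: 2, 1: 2, 20: 1, 8: 1, 3: 2, 12: 1}
Mode: [1, 3, 5, 14]

Mean=33/4, Median=13/2, Mode=[1, 3, 5, 14]


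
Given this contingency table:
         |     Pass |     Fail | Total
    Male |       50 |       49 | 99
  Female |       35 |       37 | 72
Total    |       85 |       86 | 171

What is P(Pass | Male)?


P(Pass | Male) = 50/(50+49) = 50/99

P(Pass|Male) = 50/99 ≈ 50.51%


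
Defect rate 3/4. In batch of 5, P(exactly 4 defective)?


Binomial: P(X=4) = C(5,4)×p^4×(1-p)^1
= 5 × 81/256 × 1/4 = 405/1024

P(X=4) = 405/1024 ≈ 39.55%


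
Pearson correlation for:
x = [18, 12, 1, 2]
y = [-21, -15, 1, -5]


n=4, Σx=33, Σy=-40, Σxy=-567, Σx²=473, Σy²=692
r = (4×(-567) - 33×(-40))/√((4×473 - 33²)(4×692 - (-40)²))
= -948/√(803×1168) = -948/√937904 ≈ -948/968.4544 ≈ -0.9789

r ≈ -0.9789


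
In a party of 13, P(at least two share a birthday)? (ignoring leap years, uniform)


P(all different) = Π(365-i)/365 for i=0..12
= 0.805590
P(match) = 1 - 0.805590 = 0.194410

P ≈ 0.1944 ≈ 19.44%


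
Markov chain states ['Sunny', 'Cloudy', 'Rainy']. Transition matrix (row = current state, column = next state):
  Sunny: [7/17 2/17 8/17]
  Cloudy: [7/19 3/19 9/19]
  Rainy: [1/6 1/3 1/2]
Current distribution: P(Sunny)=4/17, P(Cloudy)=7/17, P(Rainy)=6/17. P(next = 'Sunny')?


P(next=Sunny) = Σᵢ P(now=i)×P(i→Sunny)
= 4/17×7/17 + 7/17×7/19 + 6/17×1/6
= 28/289 + 49/323 + 1/17 = 1688/5491

P = 1688/5491 ≈ 0.3074


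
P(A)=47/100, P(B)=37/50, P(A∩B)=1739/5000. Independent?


P(A)×P(B) = 1739/5000
P(A∩B) = 1739/5000
Equal ✓ → Independent

Yes, independent


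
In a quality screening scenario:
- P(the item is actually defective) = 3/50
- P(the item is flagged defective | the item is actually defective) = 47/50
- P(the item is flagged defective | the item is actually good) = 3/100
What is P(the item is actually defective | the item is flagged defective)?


Using Bayes' theorem:
P(A|B) = P(B|A)·P(A) / P(B)

P(the item is flagged defective) = 47/50 × 3/50 + 3/100 × 47/50
= 141/2500 + 141/5000 = 423/5000

P(the item is actually defective|the item is flagged defective) = (141/2500) / (423/5000) = 2/3

P(the item is actually defective|the item is flagged defective) = 2/3 ≈ 66.67%


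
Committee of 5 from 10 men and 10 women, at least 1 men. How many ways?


Count by #men:
  1M,4W: C(10,1)×C(10,4)=2100
  2M,3W: C(10,2)×C(10,3)=5400
  3M,2W: C(10,3)×C(10,2)=5400
  4M,1W: C(10,4)×C(10,1)=2100
  5M,0W: C(10,5)×C(10,0)=252
Total = 15252

15252


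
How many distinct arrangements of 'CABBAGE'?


Letters: 7, freq: {'C': 1, 'A': 2, 'B': 2, 'G': 1, 'E': 1}
7!/(1!×2!×2!×1!×1!) = 5040/4 = 1260

1260


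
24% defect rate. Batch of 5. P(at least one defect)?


P(all good) = (19/25)^5 = 2476099/9765625
P(≥1 defect) = 7289526/9765625

P = 7289526/9765625 ≈ 74.64%


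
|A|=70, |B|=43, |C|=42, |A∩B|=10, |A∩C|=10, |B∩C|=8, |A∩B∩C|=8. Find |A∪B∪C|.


|A∪B∪C| = 70+43+42-10-10-8+8 = 135

|A∪B∪C| = 135


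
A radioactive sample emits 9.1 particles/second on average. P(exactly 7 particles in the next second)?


Poisson(λ=9.1): P(X=7) = e^(-λ)×λ^k/k!
= e^(-9.1) × 9.1^7 / 7!
≈ 0.0001116658085 × 5167610.19357 / 5040 ≈ 0.114493

P(X=7) ≈ 0.114493 ≈ 11.45%


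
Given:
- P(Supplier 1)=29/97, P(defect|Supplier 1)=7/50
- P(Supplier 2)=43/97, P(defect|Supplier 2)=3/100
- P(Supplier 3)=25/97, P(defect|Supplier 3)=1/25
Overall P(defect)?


P(B) = Σ P(B|Aᵢ)×P(Aᵢ)
  7/50×29/97 = 203/4850
  3/100×43/97 = 129/9700
  1/25×25/97 = 1/97
Sum = 127/1940

P(defect) = 127/1940 ≈ 6.55%


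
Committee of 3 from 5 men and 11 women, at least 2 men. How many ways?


Count by #men:
  2M,1W: C(5,2)×C(11,1)=110
  3M,0W: C(5,3)×C(11,0)=10
Total = 120

120


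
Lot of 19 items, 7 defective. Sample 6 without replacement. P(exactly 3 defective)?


Hypergeometric: C(7,3)×C(12,3)/C(19,6)
= 35×220/27132 = 275/969

P(X=3) = 275/969 ≈ 28.38%


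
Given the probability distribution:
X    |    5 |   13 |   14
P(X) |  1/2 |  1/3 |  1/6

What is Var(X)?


E[X] = 55/6
E[X²] = 203/2
Var(X) = E[X²] - (E[X])² = 203/2 - 3025/36 = 629/36

Var(X) = 629/36 ≈ 17.4722


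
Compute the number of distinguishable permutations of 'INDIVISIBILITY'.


Letters: 14, freq: {'I': 6, 'N': 1, 'D': 1, 'V': 1, 'S': 1, 'B': 1, 'L': 1, 'T': 1, 'Y': 1}
14!/(6!×1!×1!×1!×1!×1!×1!×1!×1!) = 87178291200/720 = 121080960

121080960


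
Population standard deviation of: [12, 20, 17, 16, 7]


Mean = 72/5
  (12-72/5)²=144/25
  (20-72/5)²=784/25
  (17-72/5)²=169/25
  (16-72/5)²=64/25
  (7-72/5)²=1369/25
Σ(x-μ)² = 506/5
σ² = (506/5)/5 = 506/25

σ = √(506/25) ≈ 4.4989


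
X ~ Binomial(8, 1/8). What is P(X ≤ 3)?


P(X ≤ 3) = Σ P(X=i) for i=0..3
P(X=0) = 5764801/16777216
P(X=1) = 823543/2097152
P(X=2) = 823543/4194304
P(X=3) = 117649/2097152
Sum = 16588509/16777216

P(X ≤ 3) = 16588509/16777216 ≈ 98.88%


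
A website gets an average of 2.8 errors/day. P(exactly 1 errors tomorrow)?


Poisson(λ=2.8): P(X=1) = e^(-λ)×λ^k/k!
= e^(-2.8) × 2.8^1 / 1!
≈ 0.06081006263 × 2.8 / 1 ≈ 0.170268

P(X=1) ≈ 0.170268 ≈ 17.03%


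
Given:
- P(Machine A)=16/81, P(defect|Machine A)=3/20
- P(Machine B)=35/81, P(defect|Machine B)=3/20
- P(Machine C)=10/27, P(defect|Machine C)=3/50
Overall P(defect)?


P(B) = Σ P(B|Aᵢ)×P(Aᵢ)
  3/20×16/81 = 4/135
  3/20×35/81 = 7/108
  3/50×10/27 = 1/45
Sum = 7/60

P(defect) = 7/60 ≈ 11.67%


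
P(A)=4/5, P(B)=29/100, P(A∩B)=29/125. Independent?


P(A)×P(B) = 29/125
P(A∩B) = 29/125
Equal ✓ → Independent

Yes, independent


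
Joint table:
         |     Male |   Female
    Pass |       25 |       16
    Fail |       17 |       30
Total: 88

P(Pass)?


P(Pass) = (25+16)/88 = 41/88

P(Pass) = 41/88 ≈ 46.59%


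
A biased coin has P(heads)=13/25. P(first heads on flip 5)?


Geometric: P(X=5) = (1-p)^(k-1)×p = (12/25)^4×13/25 = 269568/9765625

P(X=5) = 269568/9765625 ≈ 2.76%


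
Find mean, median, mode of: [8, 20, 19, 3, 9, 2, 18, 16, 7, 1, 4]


Sorted: [1, 2, 3, 4, 7, 8, 9, 16, 18, 19, 20]
Mean = 107/11
Median = 8
Freq: {8: 1, 20: 1, 19: 1, 3: 1, 9: 1, 2: 1, 18: 1, 16: 1, 7: 1, 1: 1, 4: 1}
Mode: No mode

Mean=107/11, Median=8, Mode=No mode


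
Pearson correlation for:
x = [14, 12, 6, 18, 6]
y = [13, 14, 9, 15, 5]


n=5, Σx=56, Σy=56, Σxy=704, Σx²=736, Σy²=696
r = (5×704 - 56×56)/√((5×736 - 56²)(5×696 - 56²))
= 384/√(544×344) = 384/√187136 ≈ 384/432.5922 ≈ 0.8877

r ≈ 0.8877


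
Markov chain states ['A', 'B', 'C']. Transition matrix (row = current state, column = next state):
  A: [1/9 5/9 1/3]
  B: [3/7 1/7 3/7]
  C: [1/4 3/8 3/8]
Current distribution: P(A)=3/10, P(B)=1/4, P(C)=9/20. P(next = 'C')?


P(next=C) = Σᵢ P(now=i)×P(i→C)
= 3/10×1/3 + 1/4×3/7 + 9/20×3/8
= 1/10 + 3/28 + 27/160 = 421/1120

P = 421/1120 ≈ 0.3759


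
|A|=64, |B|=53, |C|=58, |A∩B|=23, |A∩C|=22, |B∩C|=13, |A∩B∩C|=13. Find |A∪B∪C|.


|A∪B∪C| = 64+53+58-23-22-13+13 = 130

|A∪B∪C| = 130


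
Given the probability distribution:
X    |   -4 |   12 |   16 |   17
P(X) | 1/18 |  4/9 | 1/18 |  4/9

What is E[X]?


E[X] = Σ x·P(X=x)
= (-4)×(1/18) + (12)×(4/9) + (16)×(1/18) + (17)×(4/9)
= 122/9

E[X] = 122/9


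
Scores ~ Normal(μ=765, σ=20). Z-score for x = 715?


z = (x - μ)/σ = (715 - 765)/20 = -2.5

z = -2.5


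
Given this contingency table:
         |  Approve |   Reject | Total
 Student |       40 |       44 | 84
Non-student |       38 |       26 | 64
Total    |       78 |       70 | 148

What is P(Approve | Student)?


P(Approve | Student) = 40/(40+44) = 40/84 = 10/21

P(Approve|Student) = 10/21 ≈ 47.62%


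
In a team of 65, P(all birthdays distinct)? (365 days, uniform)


P(all different) = Π(365-i)/365 for i=0..64
= (365/365)×(364/365)×...×(301/365)
= 0.002317

P ≈ 0.0023 ≈ 0.23%


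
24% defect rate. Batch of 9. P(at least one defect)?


P(all good) = (19/25)^9 = 322687697779/3814697265625
P(≥1 defect) = 3492009567846/3814697265625

P = 3492009567846/3814697265625 ≈ 91.54%


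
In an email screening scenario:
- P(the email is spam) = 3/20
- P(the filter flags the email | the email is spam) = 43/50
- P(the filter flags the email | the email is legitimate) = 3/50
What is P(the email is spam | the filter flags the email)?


Using Bayes' theorem:
P(A|B) = P(B|A)·P(A) / P(B)

P(the filter flags the email) = 43/50 × 3/20 + 3/50 × 17/20
= 129/1000 + 51/1000 = 9/50

P(the email is spam|the filter flags the email) = (129/1000) / (9/50) = 43/60

P(the email is spam|the filter flags the email) = 43/60 ≈ 71.67%


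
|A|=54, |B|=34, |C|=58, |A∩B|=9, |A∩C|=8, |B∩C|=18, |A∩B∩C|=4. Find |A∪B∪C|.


|A∪B∪C| = 54+34+58-9-8-18+4 = 115

|A∪B∪C| = 115


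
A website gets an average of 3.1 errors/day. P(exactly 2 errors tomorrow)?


Poisson(λ=3.1): P(X=2) = e^(-λ)×λ^k/k!
= e^(-3.1) × 3.1^2 / 2!
≈ 0.04504920239 × 9.61 / 2 ≈ 0.216461

P(X=2) ≈ 0.216461 ≈ 21.65%


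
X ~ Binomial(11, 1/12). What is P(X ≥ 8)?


P(X ≥ 8) = Σ P(X=i) for i=8..11
P(X=8) = 73205/247669456896
P(X=9) = 6655/743008370688
P(X=10) = 121/743008370688
P(X=11) = 1/743008370688
Sum = 9433/30958682112

P(X ≥ 8) = 9433/30958682112 ≈ 0.00%


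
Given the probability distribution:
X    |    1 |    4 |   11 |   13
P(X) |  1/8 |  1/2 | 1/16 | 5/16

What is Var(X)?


E[X] = 55/8
E[X²] = 137/2
Var(X) = E[X²] - (E[X])² = 137/2 - 3025/64 = 1359/64

Var(X) = 1359/64 ≈ 21.2344


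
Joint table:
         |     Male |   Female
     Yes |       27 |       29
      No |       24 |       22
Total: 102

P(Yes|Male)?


P(Yes|Male) = 27/(27+24) = 27/51 = 9/17

P = 9/17 ≈ 52.94%


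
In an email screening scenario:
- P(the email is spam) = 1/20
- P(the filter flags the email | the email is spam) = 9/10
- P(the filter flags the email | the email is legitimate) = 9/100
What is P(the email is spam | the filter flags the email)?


Using Bayes' theorem:
P(A|B) = P(B|A)·P(A) / P(B)

P(the filter flags the email) = 9/10 × 1/20 + 9/100 × 19/20
= 9/200 + 171/2000 = 261/2000

P(the email is spam|the filter flags the email) = (9/200) / (261/2000) = 10/29

P(the email is spam|the filter flags the email) = 10/29 ≈ 34.48%


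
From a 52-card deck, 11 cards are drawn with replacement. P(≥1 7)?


P(not a 7) = 48/52 = 12/13
P(none in 11 draws) = (12/13)^11 = 743008370688/1792160394037
P(≥1 7) = 1 - 743008370688/1792160394037 = 1049152023349/1792160394037

P = 1049152023349/1792160394037 ≈ 58.54%


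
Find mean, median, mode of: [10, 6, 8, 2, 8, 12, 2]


Sorted: [2, 2, 6, 8, 8, 10, 12]
Mean = 48/7
Median = 8
Freq: {10: 1, 6: 1, 8: 2, 2: 2, 12: 1}
Mode: [2, 8]

Mean=48/7, Median=8, Mode=[2, 8]


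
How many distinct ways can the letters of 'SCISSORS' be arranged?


Letters: 8, freq: {'S': 4, 'C': 1, 'I': 1, 'O': 1, 'R': 1}
8!/(4!×1!×1!×1!×1!) = 40320/24 = 1680

1680


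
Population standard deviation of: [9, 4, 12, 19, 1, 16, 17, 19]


Mean = 97/8
  (9-97/8)²=625/64
  (4-97/8)²=4225/64
  (12-97/8)²=1/64
  (19-97/8)²=3025/64
  (1-97/8)²=7921/64
  (16-97/8)²=961/64
  (17-97/8)²=1521/64
  (19-97/8)²=3025/64
Σ(x-μ)² = 2663/8
σ² = (2663/8)/8 = 2663/64

σ = √(2663/64) ≈ 6.4505


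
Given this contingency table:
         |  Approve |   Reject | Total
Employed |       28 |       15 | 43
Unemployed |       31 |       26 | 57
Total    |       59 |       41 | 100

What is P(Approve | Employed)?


P(Approve | Employed) = 28/(28+15) = 28/43

P(Approve|Employed) = 28/43 ≈ 65.12%


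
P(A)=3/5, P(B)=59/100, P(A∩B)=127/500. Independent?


P(A)×P(B) = 177/500
P(A∩B) = 127/500
Not equal → NOT independent

No, not independent


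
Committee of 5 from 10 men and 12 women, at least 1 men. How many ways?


Count by #men:
  1M,4W: C(10,1)×C(12,4)=4950
  2M,3W: C(10,2)×C(12,3)=9900
  3M,2W: C(10,3)×C(12,2)=7920
  4M,1W: C(10,4)×C(12,1)=2520
  5M,0W: C(10,5)×C(12,0)=252
Total = 25542

25542


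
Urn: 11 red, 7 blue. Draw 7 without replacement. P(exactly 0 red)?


Hypergeometric: C(11,0)×C(7,7)/C(18,7)
= 1×1/31824 = 1/31824

P(X=0) = 1/31824 ≈ 0.00%


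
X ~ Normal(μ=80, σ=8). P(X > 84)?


z = (84-80)/8 = 0.5
P(X > 84) = 1 - P(Z ≤ 0.5) = 1 - 0.6915 = 0.3085

P(X > 84) ≈ 0.3085


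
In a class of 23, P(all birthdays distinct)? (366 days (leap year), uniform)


P(all different) = Π(366-i)/366 for i=0..22
= (366/366)×(365/366)×...×(344/366)
= 0.493677

P ≈ 0.4937 ≈ 49.37%


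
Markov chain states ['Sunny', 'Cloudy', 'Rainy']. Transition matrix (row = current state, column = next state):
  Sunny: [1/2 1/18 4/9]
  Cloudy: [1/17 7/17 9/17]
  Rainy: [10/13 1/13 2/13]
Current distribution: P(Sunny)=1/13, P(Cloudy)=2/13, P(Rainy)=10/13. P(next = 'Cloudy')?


P(next=Cloudy) = Σᵢ P(now=i)×P(i→Cloudy)
= 1/13×1/18 + 2/13×7/17 + 10/13×1/13
= 1/234 + 14/221 + 10/169 = 6557/51714

P = 6557/51714 ≈ 0.1268


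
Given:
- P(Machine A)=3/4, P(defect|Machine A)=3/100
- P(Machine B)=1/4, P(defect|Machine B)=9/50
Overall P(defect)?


P(B) = Σ P(B|Aᵢ)×P(Aᵢ)
  3/100×3/4 = 9/400
  9/50×1/4 = 9/200
Sum = 27/400

P(defect) = 27/400 ≈ 6.75%


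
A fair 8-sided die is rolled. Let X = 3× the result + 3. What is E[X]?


E[die] = (1+8)/2 = 9/2
E[X] = 3×9/2 + 3 = 33/2

E[X] = 33/2


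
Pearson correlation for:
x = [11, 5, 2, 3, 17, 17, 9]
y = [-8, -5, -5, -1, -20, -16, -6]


n=7, Σx=64, Σy=-61, Σxy=-792, Σx²=818, Σy²=807
r = (7×(-792) - 64×(-61))/√((7×818 - 64²)(7×807 - (-61)²))
= -1640/√(1630×1928) = -1640/√3142640 ≈ -1640/1772.7493 ≈ -0.9251

r ≈ -0.9251


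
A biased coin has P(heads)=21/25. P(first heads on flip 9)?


Geometric: P(X=9) = (1-p)^(k-1)×p = (4/25)^8×21/25 = 1376256/3814697265625

P(X=9) = 1376256/3814697265625 ≈ 0.00%


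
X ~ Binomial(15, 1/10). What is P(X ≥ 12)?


P(X ≥ 12) = Σ P(X=i) for i=12..15
P(X=12) = 66339/200000000000000
P(X=13) = 1701/200000000000000
P(X=14) = 27/200000000000000
P(X=15) = 1/1000000000000000
Sum = 21271/62500000000000

P(X ≥ 12) = 21271/62500000000000 ≈ 0.00%


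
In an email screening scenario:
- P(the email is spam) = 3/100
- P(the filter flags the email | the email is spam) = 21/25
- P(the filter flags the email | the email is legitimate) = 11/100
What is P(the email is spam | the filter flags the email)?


Using Bayes' theorem:
P(A|B) = P(B|A)·P(A) / P(B)

P(the filter flags the email) = 21/25 × 3/100 + 11/100 × 97/100
= 63/2500 + 1067/10000 = 1319/10000

P(the email is spam|the filter flags the email) = (63/2500) / (1319/10000) = 252/1319

P(the email is spam|the filter flags the email) = 252/1319 ≈ 19.11%


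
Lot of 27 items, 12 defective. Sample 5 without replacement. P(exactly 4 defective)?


Hypergeometric: C(12,4)×C(15,1)/C(27,5)
= 495×15/80730 = 55/598

P(X=4) = 55/598 ≈ 9.20%


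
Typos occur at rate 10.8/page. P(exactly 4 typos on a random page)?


Poisson(λ=10.8): P(X=4) = e^(-λ)×λ^k/k!
= e^(-10.8) × 10.8^4 / 4!
≈ 2.039950341e-05 × 13604.8896 / 24 ≈ 0.011564

P(X=4) ≈ 0.011564 ≈ 1.16%


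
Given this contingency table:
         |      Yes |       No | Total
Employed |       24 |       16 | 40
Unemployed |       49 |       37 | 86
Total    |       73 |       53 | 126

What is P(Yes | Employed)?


P(Yes | Employed) = 24/(24+16) = 24/40 = 3/5

P(Yes|Employed) = 3/5 ≈ 60.00%


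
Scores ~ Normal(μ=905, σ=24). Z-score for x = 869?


z = (x - μ)/σ = (869 - 905)/24 = -1.5

z = -1.5


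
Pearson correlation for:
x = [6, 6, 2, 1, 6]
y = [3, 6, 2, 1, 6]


n=5, Σx=21, Σy=18, Σxy=95, Σx²=113, Σy²=86
r = (5×95 - 21×18)/√((5×113 - 21²)(5×86 - 18²))
= 97/√(124×106) = 97/√13144 ≈ 97/114.6473 ≈ 0.8461

r ≈ 0.8461


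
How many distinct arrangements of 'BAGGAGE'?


Letters: 7, freq: {'B': 1, 'A': 2, 'G': 3, 'E': 1}
7!/(1!×2!×3!×1!) = 5040/12 = 420

420


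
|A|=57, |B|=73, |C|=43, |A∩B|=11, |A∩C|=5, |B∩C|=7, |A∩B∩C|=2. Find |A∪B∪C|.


|A∪B∪C| = 57+73+43-11-5-7+2 = 152

|A∪B∪C| = 152


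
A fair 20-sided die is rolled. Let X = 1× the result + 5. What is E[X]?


E[die] = (1+20)/2 = 21/2
E[X] = 1×21/2 + 5 = 31/2

E[X] = 31/2


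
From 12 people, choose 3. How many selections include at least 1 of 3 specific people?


Complement: C(12,3) - C(9,3) = 220 - 84 = 136

136


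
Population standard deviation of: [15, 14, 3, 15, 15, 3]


Mean = 65/6
  (15-65/6)²=625/36
  (14-65/6)²=361/36
  (3-65/6)²=2209/36
  (15-65/6)²=625/36
  (15-65/6)²=625/36
  (3-65/6)²=2209/36
Σ(x-μ)² = 1109/6
σ² = (1109/6)/6 = 1109/36

σ = √(1109/36) ≈ 5.5503


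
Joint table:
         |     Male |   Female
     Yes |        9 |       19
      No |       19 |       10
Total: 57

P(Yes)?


P(Yes) = (9+19)/57 = 28/57

P(Yes) = 28/57 ≈ 49.12%


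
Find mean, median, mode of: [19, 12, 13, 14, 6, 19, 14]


Sorted: [6, 12, 13, 14, 14, 19, 19]
Mean = 97/7
Median = 14
Freq: {19: 2, 12: 1, 13: 1, 14: 2, 6: 1}
Mode: [14, 19]

Mean=97/7, Median=14, Mode=[14, 19]


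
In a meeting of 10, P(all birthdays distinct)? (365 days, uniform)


P(all different) = Π(365-i)/365 for i=0..9
= (365/365)×(364/365)×...×(356/365)
= 0.883052

P ≈ 0.8831 ≈ 88.31%


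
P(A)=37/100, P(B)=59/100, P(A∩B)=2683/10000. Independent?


P(A)×P(B) = 2183/10000
P(A∩B) = 2683/10000
Not equal → NOT independent

No, not independent


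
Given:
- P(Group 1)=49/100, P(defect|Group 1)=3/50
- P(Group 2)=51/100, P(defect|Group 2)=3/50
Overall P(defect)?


P(B) = Σ P(B|Aᵢ)×P(Aᵢ)
  3/50×49/100 = 147/5000
  3/50×51/100 = 153/5000
Sum = 3/50

P(defect) = 3/50 ≈ 6.00%


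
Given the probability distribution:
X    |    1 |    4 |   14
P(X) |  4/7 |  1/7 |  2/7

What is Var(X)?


E[X] = 36/7
E[X²] = 412/7
Var(X) = E[X²] - (E[X])² = 412/7 - 1296/49 = 1588/49

Var(X) = 1588/49 ≈ 32.4082


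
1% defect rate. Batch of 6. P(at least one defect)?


P(all good) = (99/100)^6 = 941480149401/1000000000000
P(≥1 defect) = 58519850599/1000000000000

P = 58519850599/1000000000000 ≈ 5.85%


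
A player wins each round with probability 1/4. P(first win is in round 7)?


Geometric: P(X=7) = (1-p)^(k-1)×p = (3/4)^6×1/4 = 729/16384

P(X=7) = 729/16384 ≈ 4.45%


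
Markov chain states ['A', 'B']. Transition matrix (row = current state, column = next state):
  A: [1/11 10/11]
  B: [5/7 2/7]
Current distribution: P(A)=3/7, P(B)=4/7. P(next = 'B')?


P(next=B) = Σᵢ P(now=i)×P(i→B)
= 3/7×10/11 + 4/7×2/7
= 30/77 + 8/49 = 298/539

P = 298/539 ≈ 0.5529


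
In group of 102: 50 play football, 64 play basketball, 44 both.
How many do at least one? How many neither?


|A∪B| = 50+64-44 = 70
Neither = 102-70 = 32

At least one: 70; Neither: 32


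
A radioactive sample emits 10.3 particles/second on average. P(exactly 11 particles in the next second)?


Poisson(λ=10.3): P(X=11) = e^(-λ)×λ^k/k!
= e^(-10.3) × 10.3^11 / 11!
≈ 3.363309519e-05 × 138423387072 / 39916800 ≈ 0.116633

P(X=11) ≈ 0.116633 ≈ 11.66%


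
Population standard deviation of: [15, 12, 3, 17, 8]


Mean = 55/5 = 11
  (15-11)²=16
  (12-11)²=1
  (3-11)²=64
  (17-11)²=36
  (8-11)²=9
Σ(x-μ)² = 126
σ² = 126/5

σ = √(126/5) ≈ 5.0200


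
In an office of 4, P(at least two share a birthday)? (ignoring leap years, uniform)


P(all different) = Π(365-i)/365 for i=0..3
= 0.983644
P(match) = 1 - 0.983644 = 0.016356

P ≈ 0.0164 ≈ 1.64%


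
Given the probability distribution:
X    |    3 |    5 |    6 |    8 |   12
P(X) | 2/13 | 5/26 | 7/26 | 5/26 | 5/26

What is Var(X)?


E[X] = 179/26
E[X²] = 1453/26
Var(X) = E[X²] - (E[X])² = 1453/26 - 32041/676 = 5737/676

Var(X) = 5737/676 ≈ 8.4867


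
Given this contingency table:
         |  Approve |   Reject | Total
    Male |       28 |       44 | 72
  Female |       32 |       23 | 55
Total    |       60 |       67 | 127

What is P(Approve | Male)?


P(Approve | Male) = 28/(28+44) = 28/72 = 7/18

P(Approve|Male) = 7/18 ≈ 38.89%


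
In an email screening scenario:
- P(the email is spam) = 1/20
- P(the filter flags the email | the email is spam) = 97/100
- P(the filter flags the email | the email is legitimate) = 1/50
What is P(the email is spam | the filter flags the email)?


Using Bayes' theorem:
P(A|B) = P(B|A)·P(A) / P(B)

P(the filter flags the email) = 97/100 × 1/20 + 1/50 × 19/20
= 97/2000 + 19/1000 = 27/400

P(the email is spam|the filter flags the email) = (97/2000) / (27/400) = 97/135

P(the email is spam|the filter flags the email) = 97/135 ≈ 71.85%


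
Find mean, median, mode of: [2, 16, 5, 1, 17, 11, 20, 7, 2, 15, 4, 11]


Sorted: [1, 2, 2, 4, 5, 7, 11, 11, 15, 16, 17, 20]
Mean = 111/12 = 37/4
Median = 9
Freq: {2: 2, 16: 1, 5: 1, 1: 1, 17: 1, 11: 2, 20: 1, 7: 1, 15: 1, 4: 1}
Mode: [2, 11]

Mean=37/4, Median=9, Mode=[2, 11]


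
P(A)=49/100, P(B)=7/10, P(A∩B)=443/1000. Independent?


P(A)×P(B) = 343/1000
P(A∩B) = 443/1000
Not equal → NOT independent

No, not independent


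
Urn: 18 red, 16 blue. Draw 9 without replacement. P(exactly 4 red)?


Hypergeometric: C(18,4)×C(16,5)/C(34,9)
= 3060×4368/52451256 = 2520/9889

P(X=4) = 2520/9889 ≈ 25.48%


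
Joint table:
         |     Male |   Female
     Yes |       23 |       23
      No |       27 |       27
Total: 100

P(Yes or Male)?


P(Yes∨Male) = P(Yes) + P(Male) - P(Yes∧Male)
= (46 + 50 - 23)/100 = 73/100

P = 73/100 ≈ 73.00%


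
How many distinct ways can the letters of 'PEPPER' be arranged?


Letters: 6, freq: {'P': 3, 'E': 2, 'R': 1}
6!/(3!×2!×1!) = 720/12 = 60

60


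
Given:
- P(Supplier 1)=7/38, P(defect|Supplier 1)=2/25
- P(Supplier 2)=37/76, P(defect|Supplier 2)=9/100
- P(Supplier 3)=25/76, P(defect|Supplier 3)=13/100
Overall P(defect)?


P(B) = Σ P(B|Aᵢ)×P(Aᵢ)
  2/25×7/38 = 7/475
  9/100×37/76 = 333/7600
  13/100×25/76 = 13/304
Sum = 77/760

P(defect) = 77/760 ≈ 10.13%
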